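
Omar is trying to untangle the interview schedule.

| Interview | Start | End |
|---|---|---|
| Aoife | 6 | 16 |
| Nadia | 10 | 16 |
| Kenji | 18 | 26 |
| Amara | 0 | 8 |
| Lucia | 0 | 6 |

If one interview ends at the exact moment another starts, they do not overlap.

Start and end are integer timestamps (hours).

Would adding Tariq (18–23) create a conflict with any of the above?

Lucia: ends 6 at or before Tariq starts 18 → clear.
Amara: ends 8 at or before Tariq starts 18 → clear.
Aoife: ends 16 at or before Tariq starts 18 → clear.
Nadia: ends 16 at or before Tariq starts 18 → clear.
Kenji: starts 18 before Tariq ends 23, and ends 26 after Tariq starts 18 → overlap.
Tariq overlaps Kenji.

Yes — it overlaps Kenji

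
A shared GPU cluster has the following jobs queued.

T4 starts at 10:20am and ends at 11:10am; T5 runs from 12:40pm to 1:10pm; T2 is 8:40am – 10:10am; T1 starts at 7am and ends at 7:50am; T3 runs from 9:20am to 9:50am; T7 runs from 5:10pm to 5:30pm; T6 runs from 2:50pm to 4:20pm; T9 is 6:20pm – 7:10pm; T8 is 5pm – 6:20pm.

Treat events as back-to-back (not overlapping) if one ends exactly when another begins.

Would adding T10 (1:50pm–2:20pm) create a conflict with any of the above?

T1: ends 7:50am at or before T10 starts 1:50pm → clear.
T2: ends 10:10am at or before T10 starts 1:50pm → clear.
T3: ends 9:50am at or before T10 starts 1:50pm → clear.
T4: ends 11:10am at or before T10 starts 1:50pm → clear.
T5: ends 1:10pm at or before T10 starts 1:50pm → clear.
T6: starts 2:50pm at or after T10 ends 2:20pm → clear.
T8: starts 5pm at or after T10 ends 2:20pm → clear.
T7: starts 5:10pm at or after T10 ends 2:20pm → clear.
T9: starts 6:20pm at or after T10 ends 2:20pm → clear.

No — it doesn't clash with anything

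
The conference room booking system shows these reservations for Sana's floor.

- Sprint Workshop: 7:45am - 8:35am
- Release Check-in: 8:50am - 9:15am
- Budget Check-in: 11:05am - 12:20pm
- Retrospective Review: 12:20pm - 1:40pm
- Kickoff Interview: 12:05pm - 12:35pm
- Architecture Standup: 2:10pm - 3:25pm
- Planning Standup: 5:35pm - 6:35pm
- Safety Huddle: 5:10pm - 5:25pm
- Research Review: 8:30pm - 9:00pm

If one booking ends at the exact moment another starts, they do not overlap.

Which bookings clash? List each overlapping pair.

Sorted by start: Sprint Workshop, Release Check-in, Budget Check-in, Kickoff Interview, Retrospective Review, Architecture Standup, Safety Huddle, Planning Standup, Research Review.
Release Check-in starts after Sprint Workshop ends; Sprint Workshop is clear from here.
Budget Check-in starts after Release Check-in ends; Release Check-in is clear from here.
Kickoff Interview starts before Budget Check-in ends → Budget Check-in and Kickoff Interview overlap.
Retrospective Review starts exactly when Budget Check-in ends (back-to-back, no overlap); Budget Check-in is clear from here.
Retrospective Review starts before Kickoff Interview ends → Kickoff Interview and Retrospective Review overlap.
Architecture Standup starts after Kickoff Interview ends; Kickoff Interview is clear from here.
Architecture Standup starts after Retrospective Review ends; Retrospective Review is clear from here.
Safety Huddle starts after Architecture Standup ends; Architecture Standup is clear from here.
Planning Standup starts after Safety Huddle ends; Safety Huddle is clear from here.
Research Review starts after Planning Standup ends.

Budget Check-in & Kickoff Interview, Kickoff Interview & Retrospective Review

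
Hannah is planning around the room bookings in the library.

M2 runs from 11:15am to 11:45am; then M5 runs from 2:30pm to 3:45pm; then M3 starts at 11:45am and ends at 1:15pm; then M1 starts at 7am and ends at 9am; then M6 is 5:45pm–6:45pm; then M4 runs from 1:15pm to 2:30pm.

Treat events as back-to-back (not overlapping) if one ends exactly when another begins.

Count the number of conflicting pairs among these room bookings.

0

Sorted by start: M1, M2, M3, M4, M5, M6.
M2 starts after M1 ends; M1 is clear from here.
M3 starts exactly when M2 ends (back-to-back, no overlap); M2 is clear from here.
M4 starts exactly when M3 ends (back-to-back, no overlap); M3 is clear from here.
M5 starts exactly when M4 ends (back-to-back, no overlap); M4 is clear from here.
M6 starts after M5 ends.
No pair overlaps.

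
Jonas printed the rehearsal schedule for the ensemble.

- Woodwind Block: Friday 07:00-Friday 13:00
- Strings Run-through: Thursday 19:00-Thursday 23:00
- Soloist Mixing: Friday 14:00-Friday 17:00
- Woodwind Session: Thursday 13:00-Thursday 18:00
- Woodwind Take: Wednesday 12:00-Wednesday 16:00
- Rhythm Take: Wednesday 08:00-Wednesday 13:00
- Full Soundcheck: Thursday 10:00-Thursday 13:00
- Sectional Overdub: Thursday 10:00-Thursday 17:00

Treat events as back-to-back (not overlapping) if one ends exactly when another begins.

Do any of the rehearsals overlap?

Check each pair: they overlap iff neither finishes before the other starts.
Sorted by start: Rhythm Take, Woodwind Take, Full Soundcheck, Sectional Overdub, Woodwind Session, Strings Run-through, Woodwind Block, Soloist Mixing.
Woodwind Take starts before Rhythm Take ends → Rhythm Take and Woodwind Take overlap.
That's a conflict, so the schedule is not conflict-free.

Yes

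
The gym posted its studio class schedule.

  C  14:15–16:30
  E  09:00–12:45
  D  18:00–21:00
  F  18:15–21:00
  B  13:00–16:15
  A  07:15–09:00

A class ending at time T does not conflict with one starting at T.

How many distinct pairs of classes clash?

Sorted by start: A, E, B, C, D, F.
E starts exactly when A ends (back-to-back, no overlap) — done with A.
B starts after E ends — done with E.
C starts before B ends → B and C overlap.
D starts after B ends — done with B.
D starts after C ends — done with C.
F starts before D ends → D and F overlap.
Overlapping pairs: B & C, D & F — 2 in total.

2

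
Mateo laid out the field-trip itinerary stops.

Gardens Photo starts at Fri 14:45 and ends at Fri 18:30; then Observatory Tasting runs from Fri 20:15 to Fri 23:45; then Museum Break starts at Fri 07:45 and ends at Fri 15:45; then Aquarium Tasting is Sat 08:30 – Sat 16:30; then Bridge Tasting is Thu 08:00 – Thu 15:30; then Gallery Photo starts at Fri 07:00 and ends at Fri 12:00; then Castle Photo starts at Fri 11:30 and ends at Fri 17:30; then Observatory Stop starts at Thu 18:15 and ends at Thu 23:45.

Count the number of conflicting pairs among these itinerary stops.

Check each pair: they overlap iff neither finishes before the other starts.
Sorted by start: Bridge Tasting, Observatory Stop, Gallery Photo, Museum Break, Castle Photo, Gardens Photo, Observatory Tasting, Aquarium Tasting.
Observatory Stop starts after Bridge Tasting ends; Bridge Tasting is clear from here.
Gallery Photo starts after Observatory Stop ends; Observatory Stop is clear from here.
Museum Break starts before Gallery Photo ends → Gallery Photo and Museum Break overlap.
Castle Photo starts before Gallery Photo ends → Gallery Photo and Castle Photo overlap.
Gardens Photo starts after Gallery Photo ends; Gallery Photo is clear from here.
Castle Photo starts before Museum Break ends → Museum Break and Castle Photo overlap.
Gardens Photo starts before Museum Break ends → Museum Break and Gardens Photo overlap.
Observatory Tasting starts after Museum Break ends; Museum Break is clear from here.
Gardens Photo starts before Castle Photo ends → Castle Photo and Gardens Photo overlap.
Observatory Tasting starts after Castle Photo ends; Castle Photo is clear from here.
Observatory Tasting starts after Gardens Photo ends; Gardens Photo is clear from here.
Aquarium Tasting starts after Observatory Tasting ends.
Overlapping pairs: Castle Photo & Gallery Photo, Castle Photo & Gardens Photo, Castle Photo & Museum Break, Gallery Photo & Museum Break, Gardens Photo & Museum Break — 5 in total.

5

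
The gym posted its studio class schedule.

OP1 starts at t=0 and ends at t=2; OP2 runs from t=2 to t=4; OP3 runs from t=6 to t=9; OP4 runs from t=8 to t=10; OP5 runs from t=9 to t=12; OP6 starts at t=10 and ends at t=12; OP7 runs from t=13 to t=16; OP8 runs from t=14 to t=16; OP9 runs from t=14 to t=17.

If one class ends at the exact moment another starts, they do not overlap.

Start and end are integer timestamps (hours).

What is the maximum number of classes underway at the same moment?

3

Walk through starts and ends in time order (an end at T is processed before a start at T):
t=0 start OP1 → 1
t=2 end OP1 → 0
t=2 start OP2 → 1
t=4 end OP2 → 0
t=6 start OP3 → 1
t=8 start OP4 → 2
t=9 end OP3 → 1
t=9 start OP5 → 2
t=10 end OP4 → 1
t=10 start OP6 → 2
t=12 end OP5 → 1
t=12 end OP6 → 0
t=13 start OP7 → 1
t=14 start OP8 → 2
t=14 start OP9 → 3
t=16 end OP7 → 2
t=16 end OP8 → 1
t=17 end OP9 → 0
Peak is 3, at t=14 (OP7, OP8, OP9).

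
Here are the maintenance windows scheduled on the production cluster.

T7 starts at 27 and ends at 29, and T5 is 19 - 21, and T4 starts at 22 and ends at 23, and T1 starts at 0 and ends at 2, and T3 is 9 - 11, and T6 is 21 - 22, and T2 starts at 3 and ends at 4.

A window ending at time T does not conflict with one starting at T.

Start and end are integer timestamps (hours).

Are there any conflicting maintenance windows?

No

Sorted by start: T1, T2, T3, T5, T6, T4, T7.
T2 starts after T1 ends, so T1 has no further overlaps.
T3 starts after T2 ends, so T2 has no further overlaps.
T5 starts after T3 ends, so T3 has no further overlaps.
T6 starts exactly when T5 ends (back-to-back, no overlap), so T5 has no further overlaps.
T4 starts exactly when T6 ends (back-to-back, no overlap), so T6 has no further overlaps.
T7 starts after T4 ends.
Every pair is clear; the schedule has no overlaps.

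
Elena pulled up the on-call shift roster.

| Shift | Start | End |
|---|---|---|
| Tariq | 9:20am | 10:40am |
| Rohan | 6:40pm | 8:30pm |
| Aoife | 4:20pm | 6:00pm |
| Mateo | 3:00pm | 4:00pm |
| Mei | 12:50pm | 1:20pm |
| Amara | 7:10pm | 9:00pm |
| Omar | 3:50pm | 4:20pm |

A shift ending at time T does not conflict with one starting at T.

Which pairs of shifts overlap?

Amara & Rohan, Mateo & Omar

Sorted by start: Tariq, Mei, Mateo, Omar, Aoife, Rohan, Amara.
Mei starts after Tariq ends — done with Tariq.
Mateo starts after Mei ends — done with Mei.
Omar starts before Mateo ends → Mateo and Omar overlap.
Aoife starts after Mateo ends — done with Mateo.
Aoife starts exactly when Omar ends (back-to-back, no overlap) — done with Omar.
Rohan starts after Aoife ends — done with Aoife.
Amara starts before Rohan ends → Rohan and Amara overlap.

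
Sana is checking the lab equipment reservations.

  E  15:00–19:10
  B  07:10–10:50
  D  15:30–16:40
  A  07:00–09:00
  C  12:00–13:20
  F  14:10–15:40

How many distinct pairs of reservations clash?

4

Sorted by start: A, B, C, F, E, D.
B starts before A ends → A and B overlap.
C starts after A ends, so A has no further overlaps.
C starts after B ends, so B has no further overlaps.
F starts after C ends, so C has no further overlaps.
E starts before F ends → F and E overlap.
D starts before F ends → F and D overlap.
D starts before E ends → E and D overlap.
Overlapping pairs: A & B, D & E, D & F, E & F — 4 in total.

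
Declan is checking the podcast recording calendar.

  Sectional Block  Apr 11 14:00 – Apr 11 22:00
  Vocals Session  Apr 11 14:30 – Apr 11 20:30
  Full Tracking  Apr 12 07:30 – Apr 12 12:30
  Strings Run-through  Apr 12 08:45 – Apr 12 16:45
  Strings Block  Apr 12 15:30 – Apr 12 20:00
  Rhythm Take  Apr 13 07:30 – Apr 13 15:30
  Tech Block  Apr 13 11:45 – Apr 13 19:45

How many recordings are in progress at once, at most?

2

Sweep the timeline, counting +1 at each start and −1 at each end (ends before starts at a tie):
Apr 11 14:00 start Sectional Block → 1
Apr 11 14:30 start Vocals Session → 2
Apr 11 20:30 end Vocals Session → 1
Apr 11 22:00 end Sectional Block → 0
Apr 12 07:30 start Full Tracking → 1
Apr 12 08:45 start Strings Run-through → 2
Apr 12 12:30 end Full Tracking → 1
Apr 12 15:30 start Strings Block → 2
Apr 12 16:45 end Strings Run-through → 1
Apr 12 20:00 end Strings Block → 0
Apr 13 07:30 start Rhythm Take → 1
Apr 13 11:45 start Tech Block → 2
Apr 13 15:30 end Rhythm Take → 1
Apr 13 19:45 end Tech Block → 0
Peak is 2, at Apr 11 14:30 (Sectional Block, Vocals Session).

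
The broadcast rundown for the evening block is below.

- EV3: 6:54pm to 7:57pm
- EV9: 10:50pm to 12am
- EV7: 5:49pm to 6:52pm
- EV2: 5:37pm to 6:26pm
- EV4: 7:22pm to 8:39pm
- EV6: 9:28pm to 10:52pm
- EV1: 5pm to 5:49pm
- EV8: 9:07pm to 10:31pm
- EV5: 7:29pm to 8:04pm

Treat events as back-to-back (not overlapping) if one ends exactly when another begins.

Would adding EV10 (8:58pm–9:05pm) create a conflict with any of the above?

No — it doesn't clash with anything

EV1: ends 5:49pm at or before EV10 starts 8:58pm → clear.
EV2: ends 6:26pm at or before EV10 starts 8:58pm → clear.
EV7: ends 6:52pm at or before EV10 starts 8:58pm → clear.
EV3: ends 7:57pm at or before EV10 starts 8:58pm → clear.
EV4: ends 8:39pm at or before EV10 starts 8:58pm → clear.
EV5: ends 8:04pm at or before EV10 starts 8:58pm → clear.
EV8: starts 9:07pm at or after EV10 ends 9:05pm → clear.
EV6: starts 9:28pm at or after EV10 ends 9:05pm → clear.
EV9: starts 10:50pm at or after EV10 ends 9:05pm → clear.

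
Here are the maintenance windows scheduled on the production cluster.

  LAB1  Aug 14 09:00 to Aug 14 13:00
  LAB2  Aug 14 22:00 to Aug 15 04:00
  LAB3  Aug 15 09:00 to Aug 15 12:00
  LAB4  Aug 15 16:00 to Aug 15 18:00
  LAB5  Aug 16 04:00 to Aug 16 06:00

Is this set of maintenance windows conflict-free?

Yes

Sorted by start: LAB1, LAB2, LAB3, LAB4, LAB5.
LAB2 starts after LAB1 ends, so LAB1 has no further overlaps.
LAB3 starts after LAB2 ends, so LAB2 has no further overlaps.
LAB4 starts after LAB3 ends, so LAB3 has no further overlaps.
LAB5 starts after LAB4 ends.
Every pair is clear; the schedule has no overlaps.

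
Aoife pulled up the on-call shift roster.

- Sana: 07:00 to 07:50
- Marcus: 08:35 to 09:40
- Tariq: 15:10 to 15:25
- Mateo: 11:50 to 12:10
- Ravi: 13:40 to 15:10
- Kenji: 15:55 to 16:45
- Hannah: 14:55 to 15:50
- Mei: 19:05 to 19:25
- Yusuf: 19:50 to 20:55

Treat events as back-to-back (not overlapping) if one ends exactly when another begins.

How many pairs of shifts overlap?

Two intervals overlap when each starts before the other ends.
Sorted by start: Sana, Marcus, Mateo, Ravi, Hannah, Tariq, Kenji, Mei, Yusuf.
Marcus starts after Sana ends; Sana is clear from here.
Mateo starts after Marcus ends; Marcus is clear from here.
Ravi starts after Mateo ends; Mateo is clear from here.
Hannah starts before Ravi ends → Ravi and Hannah overlap.
Tariq starts exactly when Ravi ends (back-to-back, no overlap); Ravi is clear from here.
Tariq starts before Hannah ends → Hannah and Tariq overlap.
Kenji starts after Hannah ends; Hannah is clear from here.
Kenji starts after Tariq ends; Tariq is clear from here.
Mei starts after Kenji ends; Kenji is clear from here.
Yusuf starts after Mei ends.
Overlapping pairs: Hannah & Ravi, Hannah & Tariq — 2 in total.

2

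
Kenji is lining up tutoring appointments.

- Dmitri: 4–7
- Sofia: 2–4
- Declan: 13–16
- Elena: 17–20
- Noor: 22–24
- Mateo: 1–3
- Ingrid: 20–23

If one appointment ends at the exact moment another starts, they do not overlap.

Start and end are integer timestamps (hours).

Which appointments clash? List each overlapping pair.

Sorted by start: Mateo, Sofia, Dmitri, Declan, Elena, Ingrid, Noor.
Sofia starts before Mateo ends → Mateo and Sofia overlap.
Dmitri starts after Mateo ends; Mateo is clear from here.
Dmitri starts exactly when Sofia ends (back-to-back, no overlap); Sofia is clear from here.
Declan starts after Dmitri ends; Dmitri is clear from here.
Elena starts after Declan ends; Declan is clear from here.
Ingrid starts exactly when Elena ends (back-to-back, no overlap); Elena is clear from here.
Noor starts before Ingrid ends → Ingrid and Noor overlap.

Ingrid & Noor, Mateo & Sofia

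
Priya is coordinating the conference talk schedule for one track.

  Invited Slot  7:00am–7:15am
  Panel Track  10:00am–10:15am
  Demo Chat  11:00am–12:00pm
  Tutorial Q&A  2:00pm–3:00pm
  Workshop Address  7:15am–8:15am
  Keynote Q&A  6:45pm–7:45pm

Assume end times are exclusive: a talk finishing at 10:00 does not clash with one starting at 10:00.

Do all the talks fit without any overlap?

Yes

Sorted by start: Invited Slot, Workshop Address, Panel Track, Demo Chat, Tutorial Q&A, Keynote Q&A.
Workshop Address starts exactly when Invited Slot ends (back-to-back, no overlap), so nothing later overlaps Invited Slot either.
Panel Track starts after Workshop Address ends, so nothing later overlaps Workshop Address either.
Demo Chat starts after Panel Track ends, so nothing later overlaps Panel Track either.
Tutorial Q&A starts after Demo Chat ends, so nothing later overlaps Demo Chat either.
Keynote Q&A starts after Tutorial Q&A ends.
Every pair is clear; the schedule has no overlaps.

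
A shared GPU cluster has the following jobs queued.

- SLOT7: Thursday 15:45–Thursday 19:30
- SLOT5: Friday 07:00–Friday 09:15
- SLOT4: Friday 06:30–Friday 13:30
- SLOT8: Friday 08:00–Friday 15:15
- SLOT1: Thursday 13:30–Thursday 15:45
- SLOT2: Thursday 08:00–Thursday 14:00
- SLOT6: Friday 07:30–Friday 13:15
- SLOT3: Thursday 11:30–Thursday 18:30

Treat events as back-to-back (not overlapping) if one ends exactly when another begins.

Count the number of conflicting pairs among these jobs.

Sorted by start: SLOT2, SLOT3, SLOT1, SLOT7, SLOT4, SLOT5, SLOT6, SLOT8.
SLOT3 starts before SLOT2 ends → SLOT2 and SLOT3 overlap.
SLOT1 starts before SLOT2 ends → SLOT2 and SLOT1 overlap.
SLOT7 starts after SLOT2 ends, so nothing later overlaps SLOT2 either.
SLOT1 starts before SLOT3 ends → SLOT3 and SLOT1 overlap.
SLOT7 starts before SLOT3 ends → SLOT3 and SLOT7 overlap.
SLOT4 starts after SLOT3 ends, so nothing later overlaps SLOT3 either.
SLOT7 starts exactly when SLOT1 ends (back-to-back, no overlap), so nothing later overlaps SLOT1 either.
SLOT4 starts after SLOT7 ends, so nothing later overlaps SLOT7 either.
SLOT5 starts before SLOT4 ends → SLOT4 and SLOT5 overlap.
SLOT6 starts before SLOT4 ends → SLOT4 and SLOT6 overlap.
SLOT8 starts before SLOT4 ends → SLOT4 and SLOT8 overlap.
SLOT6 starts before SLOT5 ends → SLOT5 and SLOT6 overlap.
SLOT8 starts before SLOT5 ends → SLOT5 and SLOT8 overlap.
SLOT8 starts before SLOT6 ends → SLOT6 and SLOT8 overlap.
Overlapping pairs: SLOT1 & SLOT2, SLOT1 & SLOT3, SLOT2 & SLOT3, SLOT3 & SLOT7, SLOT4 & SLOT5, SLOT4 & SLOT6, SLOT4 & SLOT8, SLOT5 & SLOT6, SLOT5 & SLOT8, SLOT6 & SLOT8 — 10 in total.

10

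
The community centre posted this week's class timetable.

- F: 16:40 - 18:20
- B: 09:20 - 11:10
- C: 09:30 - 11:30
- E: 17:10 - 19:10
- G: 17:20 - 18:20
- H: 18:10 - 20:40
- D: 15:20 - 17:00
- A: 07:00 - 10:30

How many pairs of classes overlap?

Sorted by start: A, B, C, D, F, E, G, H.
B starts before A ends → A and B overlap.
C starts before A ends → A and C overlap.
D starts after A ends, so nothing later overlaps A either.
C starts before B ends → B and C overlap.
D starts after B ends, so nothing later overlaps B either.
D starts after C ends, so nothing later overlaps C either.
F starts before D ends → D and F overlap.
E starts after D ends, so nothing later overlaps D either.
E starts before F ends → F and E overlap.
G starts before F ends → F and G overlap.
H starts before F ends → F and H overlap.
G starts before E ends → E and G overlap.
H starts before E ends → E and H overlap.
H starts before G ends → G and H overlap.
Overlapping pairs: A & B, A & C, B & C, D & F, E & F, E & G, E & H, F & G, F & H, G & H — 10 in total.

10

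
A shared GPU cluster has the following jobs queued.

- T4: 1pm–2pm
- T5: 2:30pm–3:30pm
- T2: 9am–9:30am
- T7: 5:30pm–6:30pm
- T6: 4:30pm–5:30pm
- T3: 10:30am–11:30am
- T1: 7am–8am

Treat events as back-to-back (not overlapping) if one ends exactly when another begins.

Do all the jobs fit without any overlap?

Yes

Sorted by start: T1, T2, T3, T4, T5, T6, T7.
T2 starts after T1 ends — done with T1.
T3 starts after T2 ends — done with T2.
T4 starts after T3 ends — done with T3.
T5 starts after T4 ends — done with T4.
T6 starts after T5 ends — done with T5.
T7 starts exactly when T6 ends (back-to-back, no overlap).
Every pair is clear; the schedule has no overlaps.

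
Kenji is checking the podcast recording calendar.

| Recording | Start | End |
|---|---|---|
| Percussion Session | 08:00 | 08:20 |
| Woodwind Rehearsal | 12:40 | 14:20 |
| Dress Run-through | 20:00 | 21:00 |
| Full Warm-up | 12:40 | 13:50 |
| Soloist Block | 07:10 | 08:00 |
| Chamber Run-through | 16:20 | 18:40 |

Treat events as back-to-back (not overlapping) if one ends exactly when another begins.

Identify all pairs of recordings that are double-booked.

Full Warm-up & Woodwind Rehearsal

Check each pair: they overlap iff neither finishes before the other starts.
Sorted by start: Soloist Block, Percussion Session, Full Warm-up, Woodwind Rehearsal, Chamber Run-through, Dress Run-through.
Percussion Session starts exactly when Soloist Block ends (back-to-back, no overlap) — done with Soloist Block.
Full Warm-up starts after Percussion Session ends — done with Percussion Session.
Woodwind Rehearsal starts before Full Warm-up ends → Full Warm-up and Woodwind Rehearsal overlap.
Chamber Run-through starts after Full Warm-up ends — done with Full Warm-up.
Chamber Run-through starts after Woodwind Rehearsal ends — done with Woodwind Rehearsal.
Dress Run-through starts after Chamber Run-through ends.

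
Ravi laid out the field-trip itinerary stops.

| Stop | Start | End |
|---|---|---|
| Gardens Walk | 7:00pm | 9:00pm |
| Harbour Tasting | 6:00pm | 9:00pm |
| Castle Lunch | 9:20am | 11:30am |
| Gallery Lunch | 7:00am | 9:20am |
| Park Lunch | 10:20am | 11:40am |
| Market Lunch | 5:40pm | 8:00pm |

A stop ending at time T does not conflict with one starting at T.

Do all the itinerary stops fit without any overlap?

No

Check each pair: they overlap iff neither finishes before the other starts.
Sorted by start: Gallery Lunch, Castle Lunch, Park Lunch, Market Lunch, Harbour Tasting, Gardens Walk.
Castle Lunch starts exactly when Gallery Lunch ends (back-to-back, no overlap) — done with Gallery Lunch.
Park Lunch starts before Castle Lunch ends → Castle Lunch and Park Lunch overlap.
That's a conflict, so the schedule is not conflict-free.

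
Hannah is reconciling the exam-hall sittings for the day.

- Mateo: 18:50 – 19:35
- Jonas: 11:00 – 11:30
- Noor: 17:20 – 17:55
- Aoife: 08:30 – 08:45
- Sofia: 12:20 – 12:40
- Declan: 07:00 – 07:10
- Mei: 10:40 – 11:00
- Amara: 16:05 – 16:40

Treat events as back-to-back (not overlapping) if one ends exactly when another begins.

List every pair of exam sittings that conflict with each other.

no overlapping pairs

Two intervals overlap when each starts before the other ends.
Sorted by start: Declan, Aoife, Mei, Jonas, Sofia, Amara, Noor, Mateo.
Aoife starts after Declan ends; Declan is clear from here.
Mei starts after Aoife ends; Aoife is clear from here.
Jonas starts exactly when Mei ends (back-to-back, no overlap); Mei is clear from here.
Sofia starts after Jonas ends; Jonas is clear from here.
Amara starts after Sofia ends; Sofia is clear from here.
Noor starts after Amara ends; Amara is clear from here.
Mateo starts after Noor ends.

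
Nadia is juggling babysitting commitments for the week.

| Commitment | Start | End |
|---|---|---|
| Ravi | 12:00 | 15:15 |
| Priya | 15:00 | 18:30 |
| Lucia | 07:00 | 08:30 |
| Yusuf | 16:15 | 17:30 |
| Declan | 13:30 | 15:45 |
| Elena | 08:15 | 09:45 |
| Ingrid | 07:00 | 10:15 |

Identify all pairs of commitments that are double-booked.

Sorted by start: Ingrid, Lucia, Elena, Ravi, Declan, Priya, Yusuf.
Lucia starts before Ingrid ends → Ingrid and Lucia overlap.
Elena starts before Ingrid ends → Ingrid and Elena overlap.
Ravi starts after Ingrid ends, so Ingrid has no further overlaps.
Elena starts before Lucia ends → Lucia and Elena overlap.
Ravi starts after Lucia ends, so Lucia has no further overlaps.
Ravi starts after Elena ends, so Elena has no further overlaps.
Declan starts before Ravi ends → Ravi and Declan overlap.
Priya starts before Ravi ends → Ravi and Priya overlap.
Yusuf starts after Ravi ends.
Priya starts before Declan ends → Declan and Priya overlap.
Yusuf starts after Declan ends.
Yusuf starts before Priya ends → Priya and Yusuf overlap.

Declan & Priya, Declan & Ravi, Elena & Ingrid, Elena & Lucia, Ingrid & Lucia, Priya & Ravi, Priya & Yusuf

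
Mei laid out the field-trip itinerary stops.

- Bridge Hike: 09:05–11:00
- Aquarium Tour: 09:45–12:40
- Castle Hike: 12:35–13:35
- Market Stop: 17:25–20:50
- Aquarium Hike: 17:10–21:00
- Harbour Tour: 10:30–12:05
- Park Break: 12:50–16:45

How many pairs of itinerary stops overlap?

6

Sorted by start: Bridge Hike, Aquarium Tour, Harbour Tour, Castle Hike, Park Break, Aquarium Hike, Market Stop.
Aquarium Tour starts before Bridge Hike ends → Bridge Hike and Aquarium Tour overlap.
Harbour Tour starts before Bridge Hike ends → Bridge Hike and Harbour Tour overlap.
Castle Hike starts after Bridge Hike ends; Bridge Hike is clear from here.
Harbour Tour starts before Aquarium Tour ends → Aquarium Tour and Harbour Tour overlap.
Castle Hike starts before Aquarium Tour ends → Aquarium Tour and Castle Hike overlap.
Park Break starts after Aquarium Tour ends; Aquarium Tour is clear from here.
Castle Hike starts after Harbour Tour ends; Harbour Tour is clear from here.
Park Break starts before Castle Hike ends → Castle Hike and Park Break overlap.
Aquarium Hike starts after Castle Hike ends; Castle Hike is clear from here.
Aquarium Hike starts after Park Break ends; Park Break is clear from here.
Market Stop starts before Aquarium Hike ends → Aquarium Hike and Market Stop overlap.
Overlapping pairs: Aquarium Hike & Market Stop, Aquarium Tour & Bridge Hike, Aquarium Tour & Castle Hike, Aquarium Tour & Harbour Tour, Bridge Hike & Harbour Tour, Castle Hike & Park Break — 6 in total.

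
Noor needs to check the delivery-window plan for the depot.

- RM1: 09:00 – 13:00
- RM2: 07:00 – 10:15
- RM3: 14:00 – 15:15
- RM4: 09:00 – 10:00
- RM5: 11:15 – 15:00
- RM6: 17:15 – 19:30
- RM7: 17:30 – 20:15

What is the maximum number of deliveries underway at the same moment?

Sort all start/end points and keep a running count:
07:00 start RM2 → 1
09:00 start RM1 → 2
09:00 start RM4 → 3
10:00 end RM4 → 2
10:15 end RM2 → 1
11:15 start RM5 → 2
13:00 end RM1 → 1
14:00 start RM3 → 2
15:00 end RM5 → 1
15:15 end RM3 → 0
17:15 start RM6 → 1
17:30 start RM7 → 2
19:30 end RM6 → 1
20:15 end RM7 → 0
Peak is 3, at 09:00 (RM1, RM2, RM4).

3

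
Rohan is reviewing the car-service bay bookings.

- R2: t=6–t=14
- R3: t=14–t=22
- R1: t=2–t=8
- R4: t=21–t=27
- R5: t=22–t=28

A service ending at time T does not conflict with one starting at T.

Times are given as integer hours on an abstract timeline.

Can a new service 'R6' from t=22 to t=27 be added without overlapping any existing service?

R1: ends t=8 at or before R6 starts t=22 → clear.
R2: ends t=14 at or before R6 starts t=22 → clear.
R3: ends t=22 at or before R6 starts t=22 → clear.
R4: starts t=21 before R6 ends t=27, and ends t=27 after R6 starts t=22 → overlap.
R5: starts t=22 before R6 ends t=27, and ends t=28 after R6 starts t=22 → overlap.
R6 overlaps R4, R5.

No — it overlaps R4, R5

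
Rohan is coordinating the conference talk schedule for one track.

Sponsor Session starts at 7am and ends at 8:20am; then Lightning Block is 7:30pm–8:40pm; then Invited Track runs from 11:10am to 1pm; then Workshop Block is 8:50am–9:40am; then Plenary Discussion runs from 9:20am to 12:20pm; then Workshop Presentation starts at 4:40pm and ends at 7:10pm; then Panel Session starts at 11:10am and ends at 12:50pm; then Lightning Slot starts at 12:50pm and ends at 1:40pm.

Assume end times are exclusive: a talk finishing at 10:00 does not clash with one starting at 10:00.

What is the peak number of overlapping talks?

Walk through starts and ends in time order (an end at T is processed before a start at T):
7am start Sponsor Session → 1
8:20am end Sponsor Session → 0
8:50am start Workshop Block → 1
9:20am start Plenary Discussion → 2
9:40am end Workshop Block → 1
11:10am start Invited Track → 2
11:10am start Panel Session → 3
12:20pm end Plenary Discussion → 2
12:50pm end Panel Session → 1
12:50pm start Lightning Slot → 2
1pm end Invited Track → 1
1:40pm end Lightning Slot → 0
4:40pm start Workshop Presentation → 1
7:10pm end Workshop Presentation → 0
7:30pm start Lightning Block → 1
8:40pm end Lightning Block → 0
Peak is 3, at 11:10am (Invited Track, Panel Session, Plenary Discussion).

3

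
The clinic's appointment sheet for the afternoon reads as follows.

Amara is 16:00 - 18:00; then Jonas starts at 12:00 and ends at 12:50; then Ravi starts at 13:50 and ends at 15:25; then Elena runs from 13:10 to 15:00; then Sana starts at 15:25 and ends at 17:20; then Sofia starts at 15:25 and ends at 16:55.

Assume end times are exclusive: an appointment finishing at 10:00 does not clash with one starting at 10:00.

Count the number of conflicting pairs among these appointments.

Sorted by start: Jonas, Elena, Ravi, Sofia, Sana, Amara.
Elena starts after Jonas ends, so Jonas has no further overlaps.
Ravi starts before Elena ends → Elena and Ravi overlap.
Sofia starts after Elena ends, so Elena has no further overlaps.
Sofia starts exactly when Ravi ends (back-to-back, no overlap), so Ravi has no further overlaps.
Sana starts before Sofia ends → Sofia and Sana overlap.
Amara starts before Sofia ends → Sofia and Amara overlap.
Amara starts before Sana ends → Sana and Amara overlap.
Overlapping pairs: Amara & Sana, Amara & Sofia, Elena & Ravi, Sana & Sofia — 4 in total.

4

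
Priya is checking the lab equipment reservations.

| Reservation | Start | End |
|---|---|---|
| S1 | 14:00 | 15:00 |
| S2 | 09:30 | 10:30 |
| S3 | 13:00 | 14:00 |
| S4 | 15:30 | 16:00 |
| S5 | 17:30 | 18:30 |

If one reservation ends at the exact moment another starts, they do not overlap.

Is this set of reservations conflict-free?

Yes

Check each pair: they overlap iff neither finishes before the other starts.
Sorted by start: S2, S3, S1, S4, S5.
S3 starts after S2 ends — done with S2.
S1 starts exactly when S3 ends (back-to-back, no overlap) — done with S3.
S4 starts after S1 ends — done with S1.
S5 starts after S4 ends.
Every pair is clear; the schedule has no overlaps.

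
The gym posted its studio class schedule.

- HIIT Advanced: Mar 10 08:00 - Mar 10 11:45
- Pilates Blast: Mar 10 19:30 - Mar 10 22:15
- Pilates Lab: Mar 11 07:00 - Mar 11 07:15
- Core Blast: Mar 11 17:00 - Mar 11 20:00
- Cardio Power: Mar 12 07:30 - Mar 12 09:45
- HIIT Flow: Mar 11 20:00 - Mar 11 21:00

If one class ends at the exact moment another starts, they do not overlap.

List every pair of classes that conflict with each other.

no conflicts

Check each pair: they overlap iff neither finishes before the other starts.
Sorted by start: HIIT Advanced, Pilates Blast, Pilates Lab, Core Blast, HIIT Flow, Cardio Power.
Pilates Blast starts after HIIT Advanced ends, so nothing later overlaps HIIT Advanced either.
Pilates Lab starts after Pilates Blast ends, so nothing later overlaps Pilates Blast either.
Core Blast starts after Pilates Lab ends, so nothing later overlaps Pilates Lab either.
HIIT Flow starts exactly when Core Blast ends (back-to-back, no overlap), so nothing later overlaps Core Blast either.
Cardio Power starts after HIIT Flow ends.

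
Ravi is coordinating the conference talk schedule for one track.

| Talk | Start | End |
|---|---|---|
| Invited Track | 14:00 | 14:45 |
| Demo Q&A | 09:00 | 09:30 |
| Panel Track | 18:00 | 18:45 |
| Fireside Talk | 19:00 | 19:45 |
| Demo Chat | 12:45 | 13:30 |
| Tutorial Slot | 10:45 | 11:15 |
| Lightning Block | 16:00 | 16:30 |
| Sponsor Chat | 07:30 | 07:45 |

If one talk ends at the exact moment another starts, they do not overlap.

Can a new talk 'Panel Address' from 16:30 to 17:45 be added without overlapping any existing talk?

Sponsor Chat: ends 07:45 at or before Panel Address starts 16:30 → clear.
Demo Q&A: ends 09:30 at or before Panel Address starts 16:30 → clear.
Tutorial Slot: ends 11:15 at or before Panel Address starts 16:30 → clear.
Demo Chat: ends 13:30 at or before Panel Address starts 16:30 → clear.
Invited Track: ends 14:45 at or before Panel Address starts 16:30 → clear.
Lightning Block: ends 16:30 at or before Panel Address starts 16:30 → clear.
Panel Track: starts 18:00 at or after Panel Address ends 17:45 → clear.
Fireside Talk: starts 19:00 at or after Panel Address ends 17:45 → clear.

Yes — the slot is free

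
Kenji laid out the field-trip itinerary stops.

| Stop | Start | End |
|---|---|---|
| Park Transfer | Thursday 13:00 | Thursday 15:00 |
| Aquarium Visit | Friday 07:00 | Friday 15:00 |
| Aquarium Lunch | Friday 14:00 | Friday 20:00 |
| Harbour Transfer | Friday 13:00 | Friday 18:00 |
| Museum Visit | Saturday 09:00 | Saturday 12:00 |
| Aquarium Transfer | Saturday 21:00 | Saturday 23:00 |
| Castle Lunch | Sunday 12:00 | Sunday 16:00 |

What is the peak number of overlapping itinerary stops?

3

Sort all start/end points and keep a running count:
Thursday 13:00 start Park Transfer → 1
Thursday 15:00 end Park Transfer → 0
Friday 07:00 start Aquarium Visit → 1
Friday 13:00 start Harbour Transfer → 2
Friday 14:00 start Aquarium Lunch → 3
Friday 15:00 end Aquarium Visit → 2
Friday 18:00 end Harbour Transfer → 1
Friday 20:00 end Aquarium Lunch → 0
Saturday 09:00 start Museum Visit → 1
Saturday 12:00 end Museum Visit → 0
Saturday 21:00 start Aquarium Transfer → 1
Saturday 23:00 end Aquarium Transfer → 0
Sunday 12:00 start Castle Lunch → 1
Sunday 16:00 end Castle Lunch → 0
Peak is 3, at Friday 14:00 (Aquarium Lunch, Aquarium Visit, Harbour Transfer).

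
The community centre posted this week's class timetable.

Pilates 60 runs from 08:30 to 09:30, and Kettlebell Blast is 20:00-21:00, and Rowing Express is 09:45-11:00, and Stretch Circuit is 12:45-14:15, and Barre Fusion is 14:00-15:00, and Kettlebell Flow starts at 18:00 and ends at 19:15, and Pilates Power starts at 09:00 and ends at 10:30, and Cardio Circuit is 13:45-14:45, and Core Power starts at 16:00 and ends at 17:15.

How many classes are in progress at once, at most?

Sweep the timeline, counting +1 at each start and −1 at each end (ends before starts at a tie):
08:30 start Pilates 60 → 1
09:00 start Pilates Power → 2
09:30 end Pilates 60 → 1
09:45 start Rowing Express → 2
10:30 end Pilates Power → 1
11:00 end Rowing Express → 0
12:45 start Stretch Circuit → 1
13:45 start Cardio Circuit → 2
14:00 start Barre Fusion → 3
14:15 end Stretch Circuit → 2
14:45 end Cardio Circuit → 1
15:00 end Barre Fusion → 0
16:00 start Core Power → 1
17:15 end Core Power → 0
18:00 start Kettlebell Flow → 1
19:15 end Kettlebell Flow → 0
20:00 start Kettlebell Blast → 1
21:00 end Kettlebell Blast → 0
Peak is 3, at 14:00 (Barre Fusion, Cardio Circuit, Stretch Circuit).

3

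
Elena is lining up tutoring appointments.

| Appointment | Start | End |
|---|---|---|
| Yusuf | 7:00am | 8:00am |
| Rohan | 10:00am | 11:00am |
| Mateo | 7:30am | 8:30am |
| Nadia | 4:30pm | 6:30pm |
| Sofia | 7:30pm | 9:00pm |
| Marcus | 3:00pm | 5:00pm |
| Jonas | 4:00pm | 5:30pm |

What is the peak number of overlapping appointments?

3

Walk through starts and ends in time order (an end at T is processed before a start at T):
7:00am start Yusuf → 1
7:30am start Mateo → 2
8:00am end Yusuf → 1
8:30am end Mateo → 0
10:00am start Rohan → 1
11:00am end Rohan → 0
3:00pm start Marcus → 1
4:00pm start Jonas → 2
4:30pm start Nadia → 3
5:00pm end Marcus → 2
5:30pm end Jonas → 1
6:30pm end Nadia → 0
7:30pm start Sofia → 1
9:00pm end Sofia → 0
Peak is 3, at 4:30pm (Jonas, Marcus, Nadia).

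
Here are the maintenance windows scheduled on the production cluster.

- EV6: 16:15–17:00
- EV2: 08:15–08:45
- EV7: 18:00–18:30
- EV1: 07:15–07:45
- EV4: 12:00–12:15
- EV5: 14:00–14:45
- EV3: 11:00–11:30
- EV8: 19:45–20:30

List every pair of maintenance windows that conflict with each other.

Two intervals overlap when each starts before the other ends.
Sorted by start: EV1, EV2, EV3, EV4, EV5, EV6, EV7, EV8.
EV2 starts after EV1 ends — done with EV1.
EV3 starts after EV2 ends — done with EV2.
EV4 starts after EV3 ends — done with EV3.
EV5 starts after EV4 ends — done with EV4.
EV6 starts after EV5 ends — done with EV5.
EV7 starts after EV6 ends — done with EV6.
EV8 starts after EV7 ends.

no overlapping pairs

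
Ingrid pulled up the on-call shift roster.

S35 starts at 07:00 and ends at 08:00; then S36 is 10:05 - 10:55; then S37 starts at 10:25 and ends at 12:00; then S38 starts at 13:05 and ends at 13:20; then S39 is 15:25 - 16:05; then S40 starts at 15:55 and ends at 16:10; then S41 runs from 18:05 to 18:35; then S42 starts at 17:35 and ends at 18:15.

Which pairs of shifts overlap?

Sorted by start: S35, S36, S37, S38, S39, S40, S42, S41.
S36 starts after S35 ends — done with S35.
S37 starts before S36 ends → S36 and S37 overlap.
S38 starts after S36 ends — done with S36.
S38 starts after S37 ends — done with S37.
S39 starts after S38 ends — done with S38.
S40 starts before S39 ends → S39 and S40 overlap.
S42 starts after S39 ends — done with S39.
S42 starts after S40 ends — done with S40.
S41 starts before S42 ends → S42 and S41 overlap.

S36 & S37, S39 & S40, S41 & S42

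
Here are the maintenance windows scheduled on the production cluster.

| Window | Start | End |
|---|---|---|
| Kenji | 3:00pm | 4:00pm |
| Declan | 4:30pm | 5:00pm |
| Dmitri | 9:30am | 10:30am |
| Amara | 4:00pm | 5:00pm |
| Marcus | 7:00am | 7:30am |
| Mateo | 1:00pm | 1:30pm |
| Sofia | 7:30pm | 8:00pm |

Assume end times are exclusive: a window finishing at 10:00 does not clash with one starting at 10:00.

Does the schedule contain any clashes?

Yes

Sorted by start: Marcus, Dmitri, Mateo, Kenji, Amara, Declan, Sofia.
Dmitri starts after Marcus ends, so nothing later overlaps Marcus either.
Mateo starts after Dmitri ends, so nothing later overlaps Dmitri either.
Kenji starts after Mateo ends, so nothing later overlaps Mateo either.
Amara starts exactly when Kenji ends (back-to-back, no overlap), so nothing later overlaps Kenji either.
Declan starts before Amara ends → Amara and Declan overlap.
That's a conflict, so the schedule is not conflict-free.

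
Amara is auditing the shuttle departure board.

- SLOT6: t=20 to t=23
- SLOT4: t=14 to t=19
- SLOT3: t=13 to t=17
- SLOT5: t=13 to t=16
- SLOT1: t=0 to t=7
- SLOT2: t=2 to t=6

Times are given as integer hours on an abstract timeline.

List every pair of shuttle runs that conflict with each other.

SLOT1 & SLOT2, SLOT3 & SLOT4, SLOT3 & SLOT5, SLOT4 & SLOT5

Sorted by start: SLOT1, SLOT2, SLOT3, SLOT5, SLOT4, SLOT6.
SLOT2 starts before SLOT1 ends → SLOT1 and SLOT2 overlap.
SLOT3 starts after SLOT1 ends, so nothing later overlaps SLOT1 either.
SLOT3 starts after SLOT2 ends, so nothing later overlaps SLOT2 either.
SLOT5 starts before SLOT3 ends → SLOT3 and SLOT5 overlap.
SLOT4 starts before SLOT3 ends → SLOT3 and SLOT4 overlap.
SLOT6 starts after SLOT3 ends.
SLOT4 starts before SLOT5 ends → SLOT5 and SLOT4 overlap.
SLOT6 starts after SLOT5 ends.
SLOT6 starts after SLOT4 ends.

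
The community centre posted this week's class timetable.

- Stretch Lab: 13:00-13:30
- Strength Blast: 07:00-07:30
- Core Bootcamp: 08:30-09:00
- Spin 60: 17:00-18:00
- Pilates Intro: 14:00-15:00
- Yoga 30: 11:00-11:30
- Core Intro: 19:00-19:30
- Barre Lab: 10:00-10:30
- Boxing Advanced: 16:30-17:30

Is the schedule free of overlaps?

No

Sorted by start: Strength Blast, Core Bootcamp, Barre Lab, Yoga 30, Stretch Lab, Pilates Intro, Boxing Advanced, Spin 60, Core Intro.
Core Bootcamp starts after Strength Blast ends, so nothing later overlaps Strength Blast either.
Barre Lab starts after Core Bootcamp ends, so nothing later overlaps Core Bootcamp either.
Yoga 30 starts after Barre Lab ends, so nothing later overlaps Barre Lab either.
Stretch Lab starts after Yoga 30 ends, so nothing later overlaps Yoga 30 either.
Pilates Intro starts after Stretch Lab ends, so nothing later overlaps Stretch Lab either.
Boxing Advanced starts after Pilates Intro ends, so nothing later overlaps Pilates Intro either.
Spin 60 starts before Boxing Advanced ends → Boxing Advanced and Spin 60 overlap.
That's a conflict, so the schedule is not conflict-free.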